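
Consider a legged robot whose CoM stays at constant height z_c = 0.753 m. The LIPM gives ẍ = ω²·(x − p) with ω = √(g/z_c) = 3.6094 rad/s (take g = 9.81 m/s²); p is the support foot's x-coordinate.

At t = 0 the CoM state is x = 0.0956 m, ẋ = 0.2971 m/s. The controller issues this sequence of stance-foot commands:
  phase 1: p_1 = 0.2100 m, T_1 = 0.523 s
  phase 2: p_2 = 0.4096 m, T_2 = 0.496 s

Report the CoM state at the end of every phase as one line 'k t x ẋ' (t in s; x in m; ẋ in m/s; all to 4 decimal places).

phase 1: p=0.2100, T=0.523, ωT=1.887716, cosh=3.377843, sinh=3.226426; start (x,ẋ)=(0.095600, 0.297100) → end (x,ẋ)=(0.089151, -0.328684)
phase 2: p=0.4096, T=0.496, ωT=1.790262, cosh=3.078970, sinh=2.912054; start (x,ẋ)=(0.089151, -0.328684) → end (x,ẋ)=(-0.842234, -4.380171)

1 0.5230 0.0892 -0.3287
2 1.0190 -0.8422 -4.3802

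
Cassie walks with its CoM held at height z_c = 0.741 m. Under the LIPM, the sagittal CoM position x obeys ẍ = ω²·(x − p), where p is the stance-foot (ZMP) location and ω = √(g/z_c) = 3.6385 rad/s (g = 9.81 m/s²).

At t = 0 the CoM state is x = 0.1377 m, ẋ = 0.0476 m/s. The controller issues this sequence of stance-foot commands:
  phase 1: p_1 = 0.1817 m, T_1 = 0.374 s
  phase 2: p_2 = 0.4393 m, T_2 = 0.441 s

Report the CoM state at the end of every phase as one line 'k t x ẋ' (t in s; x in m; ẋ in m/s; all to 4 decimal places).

phase 1: p=0.1817, T=0.374, ωT=1.360799, cosh=2.077882, sinh=1.821426; start (x,ẋ)=(0.137700, 0.047600) → end (x,ẋ)=(0.114102, -0.192692)
phase 2: p=0.4393, T=0.441, ωT=1.604579, cosh=2.588368, sinh=2.387394; start (x,ẋ)=(0.114102, -0.192692) → end (x,ẋ)=(-0.528868, -3.323604)

1 0.3740 0.1141 -0.1927
2 0.8150 -0.5289 -3.3236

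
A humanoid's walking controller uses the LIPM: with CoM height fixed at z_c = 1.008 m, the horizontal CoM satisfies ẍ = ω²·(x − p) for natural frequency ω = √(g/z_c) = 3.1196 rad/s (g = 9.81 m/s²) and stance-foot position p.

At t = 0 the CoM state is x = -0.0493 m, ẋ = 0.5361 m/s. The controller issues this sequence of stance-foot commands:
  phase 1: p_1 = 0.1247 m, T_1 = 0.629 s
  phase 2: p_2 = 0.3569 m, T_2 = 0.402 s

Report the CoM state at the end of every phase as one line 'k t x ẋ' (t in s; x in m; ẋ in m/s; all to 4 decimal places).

phase 1: p=0.1247, T=0.629, ωT=1.962228, cosh=3.627855, sinh=3.487310; start (x,ẋ)=(-0.049300, 0.536100) → end (x,ẋ)=(0.092744, 0.051945)
phase 2: p=0.3569, T=0.402, ωT=1.254079, cosh=1.894974, sinh=1.609636; start (x,ẋ)=(0.092744, 0.051945) → end (x,ẋ)=(-0.116867, -1.228005)

1 0.6290 0.0927 0.0519
2 1.0310 -0.1169 -1.2280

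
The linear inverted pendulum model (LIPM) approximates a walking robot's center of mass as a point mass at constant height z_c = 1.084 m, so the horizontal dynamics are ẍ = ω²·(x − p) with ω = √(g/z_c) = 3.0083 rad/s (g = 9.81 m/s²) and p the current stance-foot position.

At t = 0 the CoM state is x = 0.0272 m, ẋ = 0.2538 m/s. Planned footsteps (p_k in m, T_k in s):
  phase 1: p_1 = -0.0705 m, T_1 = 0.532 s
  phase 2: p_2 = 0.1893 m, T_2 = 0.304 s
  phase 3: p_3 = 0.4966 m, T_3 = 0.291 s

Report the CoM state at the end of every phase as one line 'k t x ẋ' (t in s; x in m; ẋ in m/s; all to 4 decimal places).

1 0.5320 0.3819 1.3529
2 0.8360 0.9393 2.5662
3 1.1270 1.9659 4.9346

phase 1: p=-0.0705, T=0.532, ωT=1.600416, cosh=2.578452, sinh=2.376639; start (x,ẋ)=(0.027200, 0.253800) → end (x,ẋ)=(0.381924, 1.352931)
phase 2: p=0.1893, T=0.304, ωT=0.914523, cosh=1.448146, sinh=1.047439; start (x,ẋ)=(0.381924, 1.352931) → end (x,ẋ)=(0.939315, 2.566202)
phase 3: p=0.4966, T=0.291, ωT=0.875415, cosh=1.408280, sinh=0.991591; start (x,ẋ)=(0.939315, 2.566202) → end (x,ẋ)=(1.965934, 4.934552)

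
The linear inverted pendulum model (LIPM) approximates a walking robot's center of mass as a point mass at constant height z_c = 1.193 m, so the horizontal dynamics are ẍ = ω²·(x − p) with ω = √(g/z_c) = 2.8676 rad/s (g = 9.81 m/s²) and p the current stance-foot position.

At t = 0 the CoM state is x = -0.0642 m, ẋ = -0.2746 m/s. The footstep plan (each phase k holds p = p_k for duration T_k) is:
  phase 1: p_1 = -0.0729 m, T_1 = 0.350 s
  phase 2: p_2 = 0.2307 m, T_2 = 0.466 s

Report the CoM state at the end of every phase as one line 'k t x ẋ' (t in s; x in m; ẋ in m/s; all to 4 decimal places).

phase 1: p=-0.0729, T=0.350, ωT=1.003660, cosh=1.547392, sinh=1.180857; start (x,ẋ)=(-0.064200, -0.274600) → end (x,ẋ)=(-0.172516, -0.395454)
phase 2: p=0.2307, T=0.466, ωT=1.336302, cosh=2.033881, sinh=1.771065; start (x,ẋ)=(-0.172516, -0.395454) → end (x,ẋ)=(-0.833630, -2.852121)

1 0.3500 -0.1725 -0.3955
2 0.8160 -0.8336 -2.8521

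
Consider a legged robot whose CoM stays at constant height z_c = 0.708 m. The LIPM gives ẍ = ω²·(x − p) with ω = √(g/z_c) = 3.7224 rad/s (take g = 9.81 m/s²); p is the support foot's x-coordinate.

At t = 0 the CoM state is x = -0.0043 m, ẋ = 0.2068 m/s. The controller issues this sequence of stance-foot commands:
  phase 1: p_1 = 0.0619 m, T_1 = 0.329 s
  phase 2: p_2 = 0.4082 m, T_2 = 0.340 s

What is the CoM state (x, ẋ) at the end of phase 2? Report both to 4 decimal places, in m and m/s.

phase 1: p=0.0619, T=0.329, ωT=1.224670, cosh=1.848448, sinh=1.554593; start (x,ẋ)=(-0.004300, 0.206800) → end (x,ẋ)=(0.025899, -0.000828)
phase 2: p=0.4082, T=0.340, ωT=1.265616, cosh=1.913671, sinh=1.631605; start (x,ẋ)=(0.025899, -0.000828) → end (x,ẋ)=(-0.323761, -2.323485)

x = -0.3238, ẋ = -2.3235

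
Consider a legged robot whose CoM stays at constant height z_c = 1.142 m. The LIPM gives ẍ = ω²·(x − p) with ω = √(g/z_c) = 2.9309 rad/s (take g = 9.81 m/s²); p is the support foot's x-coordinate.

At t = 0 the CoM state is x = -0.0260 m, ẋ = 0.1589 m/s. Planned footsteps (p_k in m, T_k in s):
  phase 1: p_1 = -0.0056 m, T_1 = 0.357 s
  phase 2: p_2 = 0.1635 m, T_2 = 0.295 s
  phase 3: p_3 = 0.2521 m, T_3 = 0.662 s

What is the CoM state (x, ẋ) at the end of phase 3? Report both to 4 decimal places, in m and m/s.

phase 1: p=-0.0056, T=0.357, ωT=1.046331, cosh=1.599205, sinh=1.247981; start (x,ẋ)=(-0.026000, 0.158900) → end (x,ẋ)=(0.029436, 0.179496)
phase 2: p=0.1635, T=0.295, ωT=0.864615, cosh=1.397653, sinh=0.976440; start (x,ẋ)=(0.029436, 0.179496) → end (x,ẋ)=(0.035925, -0.132797)
phase 3: p=0.2521, T=0.662, ωT=1.940256, cosh=3.552099, sinh=3.408432; start (x,ẋ)=(0.035925, -0.132797) → end (x,ẋ)=(-0.670208, -2.631247)

x = -0.6702, ẋ = -2.6312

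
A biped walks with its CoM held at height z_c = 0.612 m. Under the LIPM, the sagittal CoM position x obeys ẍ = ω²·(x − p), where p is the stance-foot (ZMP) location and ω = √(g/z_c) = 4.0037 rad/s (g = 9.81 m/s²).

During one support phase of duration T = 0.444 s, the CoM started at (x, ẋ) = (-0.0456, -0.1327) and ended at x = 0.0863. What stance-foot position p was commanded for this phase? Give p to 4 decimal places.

p = -0.1568

ωT = 4.0037·0.444 = 1.777643; cosh(ωT) = 3.042466, sinh(ωT) = 2.873429
x(T) = p + (x₀−p)·cosh(ωT) + (ẋ₀/ω)·sinh(ωT) ⇒ p·(1 − cosh) = x(T) − x₀·cosh − (ẋ₀/ω)·sinh
numerator   = 0.0863 − (-0.0456)·3.042466 − (-0.1327/4.0037)·2.873429 = 0.320274
denominator = 1 − 3.042466 = -2.042466
p = 0.320274 / -2.042466 = -0.1568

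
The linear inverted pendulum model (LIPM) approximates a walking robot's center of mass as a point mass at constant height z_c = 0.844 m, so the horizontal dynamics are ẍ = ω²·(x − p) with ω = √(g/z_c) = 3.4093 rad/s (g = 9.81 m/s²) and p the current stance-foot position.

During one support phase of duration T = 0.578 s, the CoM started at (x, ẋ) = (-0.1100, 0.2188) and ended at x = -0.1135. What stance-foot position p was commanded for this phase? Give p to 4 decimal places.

ωT = 3.4093·0.578 = 1.970575; cosh(ωT) = 3.657090, sinh(ωT) = 3.517714
x(T) = p + (x₀−p)·cosh(ωT) + (ẋ₀/ω)·sinh(ωT) ⇒ p·(1 − cosh) = x(T) − x₀·cosh − (ẋ₀/ω)·sinh
numerator   = -0.1135 − (-0.1100)·3.657090 − (0.2188/3.4093)·3.517714 = 0.063022
denominator = 1 − 3.657090 = -2.657090
p = 0.063022 / -2.657090 = -0.0237

p = -0.0237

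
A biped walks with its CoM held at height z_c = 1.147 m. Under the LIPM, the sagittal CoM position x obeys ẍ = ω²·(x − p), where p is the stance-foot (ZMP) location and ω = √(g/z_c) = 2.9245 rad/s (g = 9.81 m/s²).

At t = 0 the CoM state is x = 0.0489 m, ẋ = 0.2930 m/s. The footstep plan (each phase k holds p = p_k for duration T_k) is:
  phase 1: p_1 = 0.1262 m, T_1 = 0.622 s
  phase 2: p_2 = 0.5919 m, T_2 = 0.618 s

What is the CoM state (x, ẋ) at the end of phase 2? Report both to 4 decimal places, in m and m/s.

phase 1: p=0.1262, T=0.622, ωT=1.819039, cosh=3.164056, sinh=3.001874; start (x,ẋ)=(0.048900, 0.293000) → end (x,ẋ)=(0.182370, 0.248453)
phase 2: p=0.5919, T=0.618, ωT=1.807341, cosh=3.129156, sinh=2.965066; start (x,ẋ)=(0.182370, 0.248453) → end (x,ẋ)=(-0.437682, -2.773719)

x = -0.4377, ẋ = -2.7737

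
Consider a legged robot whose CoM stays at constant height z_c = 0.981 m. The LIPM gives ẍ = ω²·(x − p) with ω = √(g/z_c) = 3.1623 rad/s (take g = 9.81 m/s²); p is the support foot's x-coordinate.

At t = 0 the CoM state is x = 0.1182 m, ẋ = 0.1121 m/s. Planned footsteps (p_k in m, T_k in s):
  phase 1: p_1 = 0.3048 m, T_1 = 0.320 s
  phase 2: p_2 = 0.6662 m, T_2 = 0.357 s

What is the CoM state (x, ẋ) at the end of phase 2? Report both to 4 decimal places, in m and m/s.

phase 1: p=0.3048, T=0.320, ωT=1.011936, cosh=1.557218, sinh=1.193704; start (x,ẋ)=(0.118200, 0.112100) → end (x,ẋ)=(0.056539, -0.529823)
phase 2: p=0.6662, T=0.357, ωT=1.128941, cosh=1.707878, sinh=1.384502; start (x,ẋ)=(0.056539, -0.529823) → end (x,ẋ)=(-0.606992, -3.574099)

x = -0.6070, ẋ = -3.5741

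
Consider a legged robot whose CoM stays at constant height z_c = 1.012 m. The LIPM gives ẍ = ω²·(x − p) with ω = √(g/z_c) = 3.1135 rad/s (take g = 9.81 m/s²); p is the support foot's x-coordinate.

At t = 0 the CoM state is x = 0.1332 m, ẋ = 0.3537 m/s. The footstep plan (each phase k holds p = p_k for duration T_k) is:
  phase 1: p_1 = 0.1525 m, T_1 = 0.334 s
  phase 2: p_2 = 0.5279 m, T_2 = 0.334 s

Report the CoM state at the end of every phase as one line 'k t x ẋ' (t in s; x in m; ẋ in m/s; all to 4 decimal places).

1 0.3340 0.2624 0.4884
2 0.6680 0.2996 -0.2459

phase 1: p=0.1525, T=0.334, ωT=1.039909, cosh=1.591223, sinh=1.237736; start (x,ẋ)=(0.133200, 0.353700) → end (x,ẋ)=(0.262399, 0.488439)
phase 2: p=0.5279, T=0.334, ωT=1.039909, cosh=1.591223, sinh=1.237736; start (x,ẋ)=(0.262399, 0.488439) → end (x,ẋ)=(0.299602, -0.245944)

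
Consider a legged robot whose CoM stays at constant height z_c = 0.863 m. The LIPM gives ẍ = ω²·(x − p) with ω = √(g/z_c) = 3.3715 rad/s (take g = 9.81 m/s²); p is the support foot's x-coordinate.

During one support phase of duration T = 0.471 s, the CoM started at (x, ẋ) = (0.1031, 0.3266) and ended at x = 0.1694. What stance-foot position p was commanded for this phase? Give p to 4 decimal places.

ωT = 3.3715·0.471 = 1.587976; cosh(ωT) = 2.549087, sinh(ωT) = 2.344749
x(T) = p + (x₀−p)·cosh(ωT) + (ẋ₀/ω)·sinh(ωT) ⇒ p·(1 − cosh) = x(T) − x₀·cosh − (ẋ₀/ω)·sinh
numerator   = 0.1694 − (0.1031)·2.549087 − (0.3266/3.3715)·2.344749 = -0.320549
denominator = 1 − 2.549087 = -1.549087
p = -0.320549 / -1.549087 = 0.2069

p = 0.2069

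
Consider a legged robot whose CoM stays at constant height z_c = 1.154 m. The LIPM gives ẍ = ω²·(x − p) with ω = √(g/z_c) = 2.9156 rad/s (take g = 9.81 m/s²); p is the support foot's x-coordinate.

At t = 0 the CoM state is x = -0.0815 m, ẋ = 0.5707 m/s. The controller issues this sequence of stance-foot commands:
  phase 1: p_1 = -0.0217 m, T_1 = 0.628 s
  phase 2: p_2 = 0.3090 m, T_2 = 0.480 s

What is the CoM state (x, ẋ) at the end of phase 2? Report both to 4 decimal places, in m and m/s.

x = 1.3121, ẋ = 3.1919

phase 1: p=-0.0217, T=0.628, ωT=1.830997, cosh=3.200179, sinh=3.039925; start (x,ẋ)=(-0.081500, 0.570700) → end (x,ẋ)=(0.381965, 1.296322)
phase 2: p=0.3090, T=0.480, ωT=1.399488, cosh=2.149924, sinh=1.903200; start (x,ẋ)=(0.381965, 1.296322) → end (x,ẋ)=(1.312062, 3.191873)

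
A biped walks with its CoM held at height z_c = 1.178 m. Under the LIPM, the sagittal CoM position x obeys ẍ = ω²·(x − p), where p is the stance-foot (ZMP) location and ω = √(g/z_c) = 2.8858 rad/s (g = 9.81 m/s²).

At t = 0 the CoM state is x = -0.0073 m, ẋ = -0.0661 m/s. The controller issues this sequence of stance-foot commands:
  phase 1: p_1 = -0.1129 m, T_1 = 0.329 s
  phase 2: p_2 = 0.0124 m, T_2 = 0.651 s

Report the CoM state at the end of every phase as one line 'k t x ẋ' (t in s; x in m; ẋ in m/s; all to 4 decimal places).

1 0.3290 0.0188 0.2366
2 0.9800 0.2959 0.8515

phase 1: p=-0.1129, T=0.329, ωT=0.949428, cosh=1.485597, sinh=1.098635; start (x,ẋ)=(-0.007300, -0.066100) → end (x,ẋ)=(0.018815, 0.236601)
phase 2: p=0.0124, T=0.651, ωT=1.878656, cosh=3.348748, sinh=3.195953; start (x,ẋ)=(0.018815, 0.236601) → end (x,ẋ)=(0.295910, 0.851476)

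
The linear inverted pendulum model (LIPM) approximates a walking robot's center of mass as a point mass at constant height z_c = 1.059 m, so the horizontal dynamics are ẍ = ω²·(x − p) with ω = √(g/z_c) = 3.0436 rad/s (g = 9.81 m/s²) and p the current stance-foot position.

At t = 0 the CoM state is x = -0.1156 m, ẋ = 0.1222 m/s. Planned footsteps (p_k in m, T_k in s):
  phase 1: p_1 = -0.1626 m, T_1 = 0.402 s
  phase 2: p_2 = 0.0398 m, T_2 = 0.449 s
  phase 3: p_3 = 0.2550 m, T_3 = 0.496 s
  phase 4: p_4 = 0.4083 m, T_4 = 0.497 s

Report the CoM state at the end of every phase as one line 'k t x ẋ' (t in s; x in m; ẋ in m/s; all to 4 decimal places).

1 0.4020 -0.0135 0.4477
2 0.8510 0.1983 0.6378
3 1.3470 0.5713 1.1419
4 1.8440 1.6063 3.7885

phase 1: p=-0.1626, T=0.402, ωT=1.223527, cosh=1.846673, sinh=1.552483; start (x,ẋ)=(-0.115600, 0.122200) → end (x,ẋ)=(-0.013474, 0.447745)
phase 2: p=0.0398, T=0.449, ωT=1.366576, cosh=2.088440, sinh=1.833461; start (x,ẋ)=(-0.013474, 0.447745) → end (x,ẋ)=(0.198261, 0.637800)
phase 3: p=0.2550, T=0.496, ωT=1.509626, cosh=2.373015, sinh=2.152022; start (x,ẋ)=(0.198261, 0.637800) → end (x,ẋ)=(0.571322, 1.141870)
phase 4: p=0.4083, T=0.497, ωT=1.512669, cosh=2.379575, sinh=2.159254; start (x,ẋ)=(0.571322, 1.141870) → end (x,ẋ)=(1.606313, 3.788532)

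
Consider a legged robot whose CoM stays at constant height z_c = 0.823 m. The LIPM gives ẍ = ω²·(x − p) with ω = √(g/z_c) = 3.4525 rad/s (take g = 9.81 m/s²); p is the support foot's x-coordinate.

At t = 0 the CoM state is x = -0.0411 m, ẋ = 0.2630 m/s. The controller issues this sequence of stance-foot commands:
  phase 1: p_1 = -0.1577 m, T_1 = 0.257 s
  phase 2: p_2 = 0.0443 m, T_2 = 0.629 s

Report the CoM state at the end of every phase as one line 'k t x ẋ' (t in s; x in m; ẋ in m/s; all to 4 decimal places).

1 0.2570 0.0847 0.7794
2 0.8860 1.2012 4.0672

phase 1: p=-0.1577, T=0.257, ωT=0.887293, cosh=1.420157, sinh=1.008388; start (x,ẋ)=(-0.041100, 0.263000) → end (x,ẋ)=(0.084706, 0.779440)
phase 2: p=0.0443, T=0.629, ωT=2.171623, cosh=4.443249, sinh=4.329257; start (x,ẋ)=(0.084706, 0.779440) → end (x,ẋ)=(1.201211, 4.067183)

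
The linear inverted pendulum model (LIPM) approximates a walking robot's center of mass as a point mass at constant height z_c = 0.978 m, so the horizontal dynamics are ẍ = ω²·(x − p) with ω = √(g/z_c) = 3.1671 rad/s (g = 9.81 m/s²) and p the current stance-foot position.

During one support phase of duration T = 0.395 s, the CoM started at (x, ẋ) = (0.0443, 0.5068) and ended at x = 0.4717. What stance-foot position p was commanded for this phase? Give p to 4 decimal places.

ωT = 3.1671·0.395 = 1.251005; cosh(ωT) = 1.890034, sinh(ωT) = 1.603817
x(T) = p + (x₀−p)·cosh(ωT) + (ẋ₀/ω)·sinh(ωT) ⇒ p·(1 − cosh) = x(T) − x₀·cosh − (ẋ₀/ω)·sinh
numerator   = 0.4717 − (0.0443)·1.890034 − (0.5068/3.1671)·1.603817 = 0.131328
denominator = 1 − 1.890034 = -0.890034
p = 0.131328 / -0.890034 = -0.1476

p = -0.1476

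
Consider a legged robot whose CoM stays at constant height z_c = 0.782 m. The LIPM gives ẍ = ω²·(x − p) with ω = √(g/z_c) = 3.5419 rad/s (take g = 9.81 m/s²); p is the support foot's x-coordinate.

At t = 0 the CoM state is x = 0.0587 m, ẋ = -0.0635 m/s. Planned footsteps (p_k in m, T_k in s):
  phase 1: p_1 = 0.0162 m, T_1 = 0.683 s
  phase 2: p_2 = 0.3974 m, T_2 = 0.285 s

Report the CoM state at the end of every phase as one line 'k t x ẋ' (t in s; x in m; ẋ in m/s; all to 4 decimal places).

phase 1: p=0.0162, T=0.683, ωT=2.419118, cosh=5.662471, sinh=5.573471; start (x,ẋ)=(0.058700, -0.063500) → end (x,ẋ)=(0.156933, 0.479412)
phase 2: p=0.3974, T=0.285, ωT=1.009441, cosh=1.554245, sinh=1.189823; start (x,ẋ)=(0.156933, 0.479412) → end (x,ẋ)=(0.184702, -0.268262)

1 0.6830 0.1569 0.4794
2 0.9680 0.1847 -0.2683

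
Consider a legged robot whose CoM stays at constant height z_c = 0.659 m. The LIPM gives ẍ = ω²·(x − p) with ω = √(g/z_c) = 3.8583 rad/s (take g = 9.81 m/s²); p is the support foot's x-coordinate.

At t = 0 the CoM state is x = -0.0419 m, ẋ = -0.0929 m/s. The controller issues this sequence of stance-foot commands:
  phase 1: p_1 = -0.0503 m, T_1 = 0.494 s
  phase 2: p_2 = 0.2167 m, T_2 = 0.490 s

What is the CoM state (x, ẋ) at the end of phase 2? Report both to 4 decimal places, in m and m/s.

x = -1.0365, ẋ = -4.6825

phase 1: p=-0.0503, T=0.494, ωT=1.906000, cosh=3.437403, sinh=3.288729; start (x,ẋ)=(-0.041900, -0.092900) → end (x,ẋ)=(-0.100612, -0.212748)
phase 2: p=0.2167, T=0.490, ωT=1.890567, cosh=3.387055, sinh=3.236068; start (x,ẋ)=(-0.100612, -0.212748) → end (x,ẋ)=(-1.036490, -4.682455)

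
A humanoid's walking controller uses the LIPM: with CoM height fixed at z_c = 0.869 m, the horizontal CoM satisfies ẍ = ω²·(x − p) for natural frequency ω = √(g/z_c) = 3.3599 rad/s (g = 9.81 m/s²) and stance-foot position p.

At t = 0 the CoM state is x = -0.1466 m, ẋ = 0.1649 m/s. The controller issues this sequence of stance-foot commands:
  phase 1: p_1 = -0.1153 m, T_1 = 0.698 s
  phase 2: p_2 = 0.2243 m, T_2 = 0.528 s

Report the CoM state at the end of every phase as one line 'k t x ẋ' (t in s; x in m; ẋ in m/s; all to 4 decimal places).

phase 1: p=-0.1153, T=0.698, ωT=2.345210, cosh=5.265647, sinh=5.169819; start (x,ẋ)=(-0.146600, 0.164900) → end (x,ẋ)=(-0.026386, 0.324622)
phase 2: p=0.2243, T=0.528, ωT=1.774027, cosh=3.032096, sinh=2.862448; start (x,ẋ)=(-0.026386, 0.324622) → end (x,ẋ)=(-0.259244, -1.426698)

1 0.6980 -0.0264 0.3246
2 1.2260 -0.2592 -1.4267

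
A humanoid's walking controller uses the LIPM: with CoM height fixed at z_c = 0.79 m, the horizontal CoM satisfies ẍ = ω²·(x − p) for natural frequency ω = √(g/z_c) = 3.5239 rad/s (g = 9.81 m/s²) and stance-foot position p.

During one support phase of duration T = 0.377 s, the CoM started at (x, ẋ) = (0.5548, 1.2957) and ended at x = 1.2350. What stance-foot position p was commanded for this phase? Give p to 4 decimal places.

p = 0.5207

ωT = 3.5239·0.377 = 1.328510; cosh(ωT) = 2.020143, sinh(ωT) = 1.755272
x(T) = p + (x₀−p)·cosh(ωT) + (ẋ₀/ω)·sinh(ωT) ⇒ p·(1 − cosh) = x(T) − x₀·cosh − (ẋ₀/ω)·sinh
numerator   = 1.2350 − (0.5548)·2.020143 − (1.2957/3.5239)·1.755272 = -0.531170
denominator = 1 − 2.020143 = -1.020143
p = -0.531170 / -1.020143 = 0.5207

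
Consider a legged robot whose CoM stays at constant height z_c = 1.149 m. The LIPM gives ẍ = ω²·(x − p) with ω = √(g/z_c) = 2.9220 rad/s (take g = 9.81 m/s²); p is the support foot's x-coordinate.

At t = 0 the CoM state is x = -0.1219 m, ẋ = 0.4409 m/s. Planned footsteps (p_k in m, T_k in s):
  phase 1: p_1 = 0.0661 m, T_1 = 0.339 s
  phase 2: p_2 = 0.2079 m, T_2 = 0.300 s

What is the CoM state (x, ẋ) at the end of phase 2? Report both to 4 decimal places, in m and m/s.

x = -0.1382, ẋ = -0.6858

phase 1: p=0.0661, T=0.339, ωT=0.990558, cosh=1.532053, sinh=1.160684; start (x,ẋ)=(-0.121900, 0.440900) → end (x,ẋ)=(-0.046791, 0.037877)
phase 2: p=0.2079, T=0.300, ωT=0.876600, cosh=1.409456, sinh=0.993260; start (x,ẋ)=(-0.046791, 0.037877) → end (x,ẋ)=(-0.138200, -0.685805)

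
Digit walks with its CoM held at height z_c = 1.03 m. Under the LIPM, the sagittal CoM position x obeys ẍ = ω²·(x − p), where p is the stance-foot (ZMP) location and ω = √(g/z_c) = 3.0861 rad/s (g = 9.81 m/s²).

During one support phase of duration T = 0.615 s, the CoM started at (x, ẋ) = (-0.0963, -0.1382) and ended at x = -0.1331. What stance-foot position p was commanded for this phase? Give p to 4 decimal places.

p = -0.1416

ωT = 3.0861·0.615 = 1.897952; cosh(ωT) = 3.411044, sinh(ωT) = 3.261169
x(T) = p + (x₀−p)·cosh(ωT) + (ẋ₀/ω)·sinh(ωT) ⇒ p·(1 − cosh) = x(T) − x₀·cosh − (ẋ₀/ω)·sinh
numerator   = -0.1331 − (-0.0963)·3.411044 − (-0.1382/3.0861)·3.261169 = 0.341423
denominator = 1 − 3.411044 = -2.411044
p = 0.341423 / -2.411044 = -0.1416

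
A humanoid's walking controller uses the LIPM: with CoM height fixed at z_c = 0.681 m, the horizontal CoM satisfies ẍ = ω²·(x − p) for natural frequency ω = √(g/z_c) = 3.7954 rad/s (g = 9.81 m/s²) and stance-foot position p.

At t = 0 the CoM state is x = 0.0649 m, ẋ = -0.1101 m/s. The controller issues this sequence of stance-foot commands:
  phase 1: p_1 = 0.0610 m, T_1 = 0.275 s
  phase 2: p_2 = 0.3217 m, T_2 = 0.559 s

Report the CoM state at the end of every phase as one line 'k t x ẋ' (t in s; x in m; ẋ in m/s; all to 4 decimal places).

phase 1: p=0.0610, T=0.275, ωT=1.043735, cosh=1.595970, sinh=1.243833; start (x,ẋ)=(0.064900, -0.110100) → end (x,ẋ)=(0.031142, -0.157305)
phase 2: p=0.3217, T=0.559, ωT=2.121629, cosh=4.232276, sinh=4.112440; start (x,ẋ)=(0.031142, -0.157305) → end (x,ẋ)=(-1.078466, -5.200888)

1 0.2750 0.0311 -0.1573
2 0.8340 -1.0785 -5.2009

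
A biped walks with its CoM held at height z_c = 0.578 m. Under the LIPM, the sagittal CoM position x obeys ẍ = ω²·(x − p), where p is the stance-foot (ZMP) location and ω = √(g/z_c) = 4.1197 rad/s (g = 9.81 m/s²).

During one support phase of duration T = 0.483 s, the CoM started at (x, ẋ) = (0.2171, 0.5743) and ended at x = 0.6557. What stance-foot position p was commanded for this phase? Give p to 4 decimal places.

p = 0.2397

ωT = 4.1197·0.483 = 1.989815; cosh(ωT) = 3.725451, sinh(ωT) = 3.588730
x(T) = p + (x₀−p)·cosh(ωT) + (ẋ₀/ω)·sinh(ωT) ⇒ p·(1 − cosh) = x(T) − x₀·cosh − (ẋ₀/ω)·sinh
numerator   = 0.6557 − (0.2171)·3.725451 − (0.5743/4.1197)·3.588730 = -0.653376
denominator = 1 − 3.725451 = -2.725451
p = -0.653376 / -2.725451 = 0.2397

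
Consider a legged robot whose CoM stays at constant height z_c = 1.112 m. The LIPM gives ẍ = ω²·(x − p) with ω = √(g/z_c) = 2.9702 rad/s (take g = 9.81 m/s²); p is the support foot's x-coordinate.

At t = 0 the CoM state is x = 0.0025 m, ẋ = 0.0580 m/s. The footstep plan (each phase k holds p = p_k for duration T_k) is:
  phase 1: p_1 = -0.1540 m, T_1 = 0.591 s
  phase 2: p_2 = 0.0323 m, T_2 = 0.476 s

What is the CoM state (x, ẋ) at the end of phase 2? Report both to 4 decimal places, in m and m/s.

x = 1.7232, ẋ = 5.1399

phase 1: p=-0.1540, T=0.591, ωT=1.755388, cosh=2.979267, sinh=2.806427; start (x,ẋ)=(0.002500, 0.058000) → end (x,ẋ)=(0.367057, 1.477326)
phase 2: p=0.0323, T=0.476, ωT=1.413815, cosh=2.177413, sinh=1.934199; start (x,ẋ)=(0.367057, 1.477326) → end (x,ẋ)=(1.723242, 5.139916)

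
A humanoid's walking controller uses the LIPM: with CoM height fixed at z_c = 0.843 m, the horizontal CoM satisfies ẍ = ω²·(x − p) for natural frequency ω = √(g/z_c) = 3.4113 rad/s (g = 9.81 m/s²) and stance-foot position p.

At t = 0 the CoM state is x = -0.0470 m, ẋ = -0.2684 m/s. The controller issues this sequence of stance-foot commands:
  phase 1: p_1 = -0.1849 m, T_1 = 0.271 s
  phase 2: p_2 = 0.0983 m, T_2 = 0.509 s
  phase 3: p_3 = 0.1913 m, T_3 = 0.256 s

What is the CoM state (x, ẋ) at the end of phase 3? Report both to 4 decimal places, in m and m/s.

x = -0.8571, ẋ = -3.3944

phase 1: p=-0.1849, T=0.271, ωT=0.924462, cosh=1.458629, sinh=1.061884; start (x,ẋ)=(-0.047000, -0.268400) → end (x,ẋ)=(-0.067304, 0.108034)
phase 2: p=0.0983, T=0.509, ωT=1.736352, cosh=2.926379, sinh=2.750217; start (x,ẋ)=(-0.067304, 0.108034) → end (x,ẋ)=(-0.299222, -1.237517)
phase 3: p=0.1913, T=0.256, ωT=0.873293, cosh=1.406179, sinh=0.988605; start (x,ẋ)=(-0.299222, -1.237517) → end (x,ẋ)=(-0.857097, -3.394419)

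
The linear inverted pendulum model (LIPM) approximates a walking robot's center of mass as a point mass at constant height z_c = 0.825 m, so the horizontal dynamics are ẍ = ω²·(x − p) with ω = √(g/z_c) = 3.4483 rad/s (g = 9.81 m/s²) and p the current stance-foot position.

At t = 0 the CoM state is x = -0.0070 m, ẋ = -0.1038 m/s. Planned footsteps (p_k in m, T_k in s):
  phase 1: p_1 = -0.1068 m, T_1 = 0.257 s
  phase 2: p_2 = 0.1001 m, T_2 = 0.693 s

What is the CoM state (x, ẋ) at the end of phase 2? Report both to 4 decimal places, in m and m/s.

phase 1: p=-0.1068, T=0.257, ωT=0.886213, cosh=1.419070, sinh=1.006856; start (x,ẋ)=(-0.007000, -0.103800) → end (x,ẋ)=(0.004515, 0.199200)
phase 2: p=0.1001, T=0.693, ωT=2.389672, cosh=5.500787, sinh=5.409127; start (x,ẋ)=(0.004515, 0.199200) → end (x,ẋ)=(-0.113220, -0.687121)

x = -0.1132, ẋ = -0.6871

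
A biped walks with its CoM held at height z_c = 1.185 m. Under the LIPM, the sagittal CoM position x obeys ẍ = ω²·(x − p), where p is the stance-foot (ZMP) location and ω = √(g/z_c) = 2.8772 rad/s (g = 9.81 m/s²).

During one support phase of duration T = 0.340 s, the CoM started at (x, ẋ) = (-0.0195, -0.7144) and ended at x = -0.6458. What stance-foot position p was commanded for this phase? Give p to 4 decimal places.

ωT = 2.8772·0.340 = 0.978248; cosh(ωT) = 1.517881, sinh(ωT) = 1.141911
x(T) = p + (x₀−p)·cosh(ωT) + (ẋ₀/ω)·sinh(ωT) ⇒ p·(1 − cosh) = x(T) − x₀·cosh − (ẋ₀/ω)·sinh
numerator   = -0.6458 − (-0.0195)·1.517881 − (-0.7144/2.8772)·1.141911 = -0.332668
denominator = 1 − 1.517881 = -0.517881
p = -0.332668 / -0.517881 = 0.6424

p = 0.6424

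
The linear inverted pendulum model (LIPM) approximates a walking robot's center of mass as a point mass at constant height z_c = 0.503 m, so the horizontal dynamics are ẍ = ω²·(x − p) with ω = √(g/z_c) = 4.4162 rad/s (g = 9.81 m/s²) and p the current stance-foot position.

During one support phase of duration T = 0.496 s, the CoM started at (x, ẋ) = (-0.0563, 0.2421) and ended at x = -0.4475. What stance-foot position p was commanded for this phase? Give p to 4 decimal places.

ωT = 4.4162·0.496 = 2.190435; cosh(ωT) = 4.525485, sinh(ωT) = 4.413617
x(T) = p + (x₀−p)·cosh(ωT) + (ẋ₀/ω)·sinh(ωT) ⇒ p·(1 − cosh) = x(T) − x₀·cosh − (ẋ₀/ω)·sinh
numerator   = -0.4475 − (-0.0563)·4.525485 − (0.2421/4.4162)·4.413617 = -0.434674
denominator = 1 − 4.525485 = -3.525485
p = -0.434674 / -3.525485 = 0.1233

p = 0.1233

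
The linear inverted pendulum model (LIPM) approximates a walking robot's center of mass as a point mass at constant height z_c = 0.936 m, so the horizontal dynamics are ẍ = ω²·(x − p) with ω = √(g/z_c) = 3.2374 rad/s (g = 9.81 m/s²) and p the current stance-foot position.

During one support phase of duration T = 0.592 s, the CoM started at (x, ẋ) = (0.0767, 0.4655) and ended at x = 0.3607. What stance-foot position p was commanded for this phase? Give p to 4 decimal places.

ωT = 3.2374·0.592 = 1.916541; cosh(ωT) = 3.472260, sinh(ωT) = 3.325145
x(T) = p + (x₀−p)·cosh(ωT) + (ẋ₀/ω)·sinh(ωT) ⇒ p·(1 − cosh) = x(T) − x₀·cosh − (ẋ₀/ω)·sinh
numerator   = 0.3607 − (0.0767)·3.472260 − (0.4655/3.2374)·3.325145 = -0.383739
denominator = 1 − 3.472260 = -2.472260
p = -0.383739 / -2.472260 = 0.1552

p = 0.1552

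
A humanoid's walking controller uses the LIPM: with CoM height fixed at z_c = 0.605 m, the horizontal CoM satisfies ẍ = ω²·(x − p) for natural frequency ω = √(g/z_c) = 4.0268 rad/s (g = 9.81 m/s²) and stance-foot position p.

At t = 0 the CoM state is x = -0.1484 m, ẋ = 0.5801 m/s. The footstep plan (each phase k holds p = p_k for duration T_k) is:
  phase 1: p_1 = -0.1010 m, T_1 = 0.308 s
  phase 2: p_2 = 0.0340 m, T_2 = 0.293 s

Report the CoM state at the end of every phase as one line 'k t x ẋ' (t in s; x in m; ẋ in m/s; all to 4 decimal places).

phase 1: p=-0.1010, T=0.308, ωT=1.240254, cosh=1.872902, sinh=1.583591; start (x,ẋ)=(-0.148400, 0.580100) → end (x,ẋ)=(0.038356, 0.784210)
phase 2: p=0.0340, T=0.293, ωT=1.179852, cosh=1.780609, sinh=1.473285; start (x,ẋ)=(0.038356, 0.784210) → end (x,ẋ)=(0.328676, 1.422215)

1 0.3080 0.0384 0.7842
2 0.6010 0.3287 1.4222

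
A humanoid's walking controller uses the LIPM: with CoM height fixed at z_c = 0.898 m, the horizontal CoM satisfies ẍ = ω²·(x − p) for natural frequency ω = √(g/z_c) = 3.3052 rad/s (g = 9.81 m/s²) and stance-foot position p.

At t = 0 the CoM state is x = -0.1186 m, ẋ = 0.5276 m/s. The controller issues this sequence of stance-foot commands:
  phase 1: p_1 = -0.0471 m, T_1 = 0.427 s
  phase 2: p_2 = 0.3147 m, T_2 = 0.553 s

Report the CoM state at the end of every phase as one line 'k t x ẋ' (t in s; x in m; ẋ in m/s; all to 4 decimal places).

phase 1: p=-0.0471, T=0.427, ωT=1.411320, cosh=2.172594, sinh=1.928773; start (x,ẋ)=(-0.118600, 0.527600) → end (x,ẋ)=(0.105444, 0.690450)
phase 2: p=0.3147, T=0.553, ωT=1.827776, cosh=3.190403, sinh=3.029632; start (x,ẋ)=(0.105444, 0.690450) → end (x,ẋ)=(0.279974, 0.107422)

1 0.4270 0.1054 0.6904
2 0.9800 0.2800 0.1074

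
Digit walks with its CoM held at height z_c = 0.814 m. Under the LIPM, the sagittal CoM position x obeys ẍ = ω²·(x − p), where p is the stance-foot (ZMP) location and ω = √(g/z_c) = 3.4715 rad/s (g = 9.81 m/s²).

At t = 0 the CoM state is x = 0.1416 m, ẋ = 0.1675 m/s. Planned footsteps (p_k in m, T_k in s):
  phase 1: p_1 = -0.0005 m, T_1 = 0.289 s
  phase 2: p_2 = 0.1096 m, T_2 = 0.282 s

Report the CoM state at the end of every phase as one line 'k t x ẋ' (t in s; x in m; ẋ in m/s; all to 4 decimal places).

1 0.2890 0.2763 0.8413
2 0.5710 0.6397 1.9390

phase 1: p=-0.0005, T=0.289, ωT=1.003263, cosh=1.546924, sinh=1.180243; start (x,ẋ)=(0.141600, 0.167500) → end (x,ẋ)=(0.276265, 0.841324)
phase 2: p=0.1096, T=0.282, ωT=0.978963, cosh=1.518698, sinh=1.142997; start (x,ẋ)=(0.276265, 0.841324) → end (x,ẋ)=(0.639721, 1.939028)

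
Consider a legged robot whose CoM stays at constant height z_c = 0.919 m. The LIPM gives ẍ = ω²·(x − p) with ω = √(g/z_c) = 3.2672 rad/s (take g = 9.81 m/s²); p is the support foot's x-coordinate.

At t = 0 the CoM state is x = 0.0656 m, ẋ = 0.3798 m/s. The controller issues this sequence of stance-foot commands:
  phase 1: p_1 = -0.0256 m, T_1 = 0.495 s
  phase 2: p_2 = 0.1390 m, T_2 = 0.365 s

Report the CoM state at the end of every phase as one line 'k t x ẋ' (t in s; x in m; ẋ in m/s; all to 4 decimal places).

phase 1: p=-0.0256, T=0.495, ωT=1.617264, cosh=2.618862, sinh=2.420422; start (x,ẋ)=(0.065600, 0.379800) → end (x,ẋ)=(0.494605, 1.715854)
phase 2: p=0.1390, T=0.365, ωT=1.192528, cosh=1.799427, sinh=1.495974; start (x,ẋ)=(0.494605, 1.715854) → end (x,ẋ)=(1.564535, 4.825627)

1 0.4950 0.4946 1.7159
2 0.8600 1.5645 4.8256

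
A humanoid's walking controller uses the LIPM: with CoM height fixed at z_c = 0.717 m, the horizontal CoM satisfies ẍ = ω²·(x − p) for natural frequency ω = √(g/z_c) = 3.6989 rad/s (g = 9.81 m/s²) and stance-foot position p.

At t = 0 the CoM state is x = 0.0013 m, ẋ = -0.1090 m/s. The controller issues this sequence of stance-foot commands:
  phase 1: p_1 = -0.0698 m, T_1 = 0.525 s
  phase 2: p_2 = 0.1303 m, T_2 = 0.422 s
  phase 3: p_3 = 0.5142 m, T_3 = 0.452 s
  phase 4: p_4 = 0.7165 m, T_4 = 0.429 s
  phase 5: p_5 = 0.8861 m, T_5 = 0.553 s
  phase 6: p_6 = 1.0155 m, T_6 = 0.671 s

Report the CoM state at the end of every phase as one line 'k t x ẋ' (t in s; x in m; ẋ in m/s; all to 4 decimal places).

1 0.5250 0.0825 0.5101
2 0.9470 0.3255 0.8664
3 1.3990 0.5957 0.5955
4 1.8280 0.7860 0.4704
5 2.3810 0.9761 0.4416
6 3.0520 1.4875 1.7949

phase 1: p=-0.0698, T=0.525, ωT=1.941923, cosh=3.557785, sinh=3.414357; start (x,ẋ)=(0.001300, -0.109000) → end (x,ẋ)=(0.082543, 0.510149)
phase 2: p=0.1303, T=0.422, ωT=1.560936, cosh=2.486608, sinh=2.276669; start (x,ẋ)=(0.082543, 0.510149) → end (x,ẋ)=(0.325545, 0.866376)
phase 3: p=0.5142, T=0.452, ωT=1.671903, cosh=2.755087, sinh=2.567198; start (x,ẋ)=(0.325545, 0.866376) → end (x,ẋ)=(0.595740, 0.595505)
phase 4: p=0.7165, T=0.429, ωT=1.586828, cosh=2.546396, sinh=2.341823; start (x,ẋ)=(0.595740, 0.595505) → end (x,ẋ)=(0.786020, 0.470351)
phase 5: p=0.8861, T=0.553, ωT=2.045492, cosh=3.931138, sinh=3.801822; start (x,ẋ)=(0.786020, 0.470351) → end (x,ẋ)=(0.976110, 0.441634)
phase 6: p=1.0155, T=0.671, ωT=2.481962, cosh=6.024147, sinh=5.940568; start (x,ẋ)=(0.976110, 0.441634) → end (x,ẋ)=(1.487490, 1.794934)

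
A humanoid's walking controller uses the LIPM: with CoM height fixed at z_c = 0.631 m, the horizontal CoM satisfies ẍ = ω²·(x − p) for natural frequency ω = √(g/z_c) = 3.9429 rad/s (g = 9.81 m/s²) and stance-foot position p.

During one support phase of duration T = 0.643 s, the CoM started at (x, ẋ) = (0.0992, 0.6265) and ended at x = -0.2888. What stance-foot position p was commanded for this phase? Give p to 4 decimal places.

p = 0.3580

ωT = 3.9429·0.643 = 2.535285; cosh(ωT) = 6.349631, sinh(ωT) = 6.270392
x(T) = p + (x₀−p)·cosh(ωT) + (ẋ₀/ω)·sinh(ωT) ⇒ p·(1 − cosh) = x(T) − x₀·cosh − (ẋ₀/ω)·sinh
numerator   = -0.2888 − (0.0992)·6.349631 − (0.6265/3.9429)·6.270392 = -1.915006
denominator = 1 − 6.349631 = -5.349631
p = -1.915006 / -5.349631 = 0.3580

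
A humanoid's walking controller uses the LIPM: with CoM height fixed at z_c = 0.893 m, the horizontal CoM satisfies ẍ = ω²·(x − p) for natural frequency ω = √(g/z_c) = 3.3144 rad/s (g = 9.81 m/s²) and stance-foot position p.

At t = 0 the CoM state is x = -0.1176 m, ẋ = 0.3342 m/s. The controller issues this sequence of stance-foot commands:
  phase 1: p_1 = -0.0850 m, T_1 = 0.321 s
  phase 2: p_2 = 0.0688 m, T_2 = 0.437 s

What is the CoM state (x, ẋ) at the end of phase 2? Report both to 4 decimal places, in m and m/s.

x = 0.1388, ẋ = 0.3876

phase 1: p=-0.0850, T=0.321, ωT=1.063922, cosh=1.621407, sinh=1.276308; start (x,ẋ)=(-0.117600, 0.334200) → end (x,ẋ)=(-0.009164, 0.403970)
phase 2: p=0.0688, T=0.437, ωT=1.448393, cosh=2.245608, sinh=2.010660; start (x,ẋ)=(-0.009164, 0.403970) → end (x,ẋ)=(0.138789, 0.387594)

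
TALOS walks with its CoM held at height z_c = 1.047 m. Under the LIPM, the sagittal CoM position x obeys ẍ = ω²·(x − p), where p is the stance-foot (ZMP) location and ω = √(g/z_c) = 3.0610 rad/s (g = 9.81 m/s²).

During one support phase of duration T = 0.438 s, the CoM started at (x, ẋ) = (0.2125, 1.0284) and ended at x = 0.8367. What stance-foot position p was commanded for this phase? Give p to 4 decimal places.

ωT = 3.0610·0.438 = 1.340718; cosh(ωT) = 2.041722, sinh(ωT) = 1.780064
x(T) = p + (x₀−p)·cosh(ωT) + (ẋ₀/ω)·sinh(ωT) ⇒ p·(1 − cosh) = x(T) − x₀·cosh − (ẋ₀/ω)·sinh
numerator   = 0.8367 − (0.2125)·2.041722 − (1.0284/3.0610)·1.780064 = -0.195212
denominator = 1 − 2.041722 = -1.041722
p = -0.195212 / -1.041722 = 0.1874

p = 0.1874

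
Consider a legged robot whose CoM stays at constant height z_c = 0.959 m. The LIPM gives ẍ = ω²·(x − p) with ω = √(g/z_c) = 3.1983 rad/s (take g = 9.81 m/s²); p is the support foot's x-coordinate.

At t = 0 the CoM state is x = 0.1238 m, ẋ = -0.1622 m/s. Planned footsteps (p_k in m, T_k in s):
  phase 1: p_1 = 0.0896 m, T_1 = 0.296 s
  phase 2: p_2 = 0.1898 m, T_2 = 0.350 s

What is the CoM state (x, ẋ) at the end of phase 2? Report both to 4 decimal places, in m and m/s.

x = -0.0398, ẋ = -0.6642

phase 1: p=0.0896, T=0.296, ωT=0.946697, cosh=1.482602, sinh=1.094581; start (x,ẋ)=(0.123800, -0.162200) → end (x,ẋ)=(0.084794, -0.120751)
phase 2: p=0.1898, T=0.350, ωT=1.119405, cosh=1.694753, sinh=1.368279; start (x,ẋ)=(0.084794, -0.120751) → end (x,ẋ)=(-0.039818, -0.664167)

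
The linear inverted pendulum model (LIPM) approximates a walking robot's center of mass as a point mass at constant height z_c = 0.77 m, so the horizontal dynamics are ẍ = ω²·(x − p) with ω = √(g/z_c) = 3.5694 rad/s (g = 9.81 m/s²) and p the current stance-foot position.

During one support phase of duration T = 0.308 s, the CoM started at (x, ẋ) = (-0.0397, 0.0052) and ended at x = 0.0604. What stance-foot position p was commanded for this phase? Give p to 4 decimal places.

p = -0.1867

ωT = 3.5694·0.308 = 1.099375; cosh(ωT) = 1.667684, sinh(ωT) = 1.334605
x(T) = p + (x₀−p)·cosh(ωT) + (ẋ₀/ω)·sinh(ωT) ⇒ p·(1 − cosh) = x(T) − x₀·cosh − (ẋ₀/ω)·sinh
numerator   = 0.0604 − (-0.0397)·1.667684 − (0.0052/3.5694)·1.334605 = 0.124663
denominator = 1 − 1.667684 = -0.667684
p = 0.124663 / -0.667684 = -0.1867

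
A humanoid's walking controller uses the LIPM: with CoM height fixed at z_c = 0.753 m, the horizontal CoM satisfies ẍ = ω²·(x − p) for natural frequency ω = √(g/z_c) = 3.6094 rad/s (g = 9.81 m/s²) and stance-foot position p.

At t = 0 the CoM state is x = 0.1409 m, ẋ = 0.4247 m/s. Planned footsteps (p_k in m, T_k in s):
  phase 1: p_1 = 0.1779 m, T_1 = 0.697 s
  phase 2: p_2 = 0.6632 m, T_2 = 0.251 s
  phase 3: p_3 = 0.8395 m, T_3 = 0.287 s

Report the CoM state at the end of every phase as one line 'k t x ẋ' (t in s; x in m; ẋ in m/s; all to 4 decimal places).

phase 1: p=0.1779, T=0.697, ωT=2.515752, cosh=6.228356, sinh=6.147554; start (x,ẋ)=(0.140900, 0.424700) → end (x,ẋ)=(0.670803, 1.824190)
phase 2: p=0.6632, T=0.251, ωT=0.905959, cosh=1.439229, sinh=1.035075; start (x,ẋ)=(0.670803, 1.824190) → end (x,ẋ)=(1.197269, 2.653832)
phase 3: p=0.8395, T=0.287, ωT=1.035898, cosh=1.586271, sinh=1.231364; start (x,ẋ)=(1.197269, 2.653832) → end (x,ẋ)=(2.312386, 5.799795)

1 0.6970 0.6708 1.8242
2 0.9480 1.1973 2.6538
3 1.2350 2.3124 5.7998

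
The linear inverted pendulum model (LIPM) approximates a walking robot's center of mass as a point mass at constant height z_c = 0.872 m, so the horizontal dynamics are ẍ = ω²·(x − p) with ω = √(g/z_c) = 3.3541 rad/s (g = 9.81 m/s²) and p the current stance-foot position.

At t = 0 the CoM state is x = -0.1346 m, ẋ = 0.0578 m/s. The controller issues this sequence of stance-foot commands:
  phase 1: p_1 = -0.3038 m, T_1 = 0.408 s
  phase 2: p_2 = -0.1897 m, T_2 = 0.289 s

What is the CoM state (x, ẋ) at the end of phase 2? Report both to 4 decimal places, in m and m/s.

x = 0.6112, ẋ = 2.7822

phase 1: p=-0.3038, T=0.408, ωT=1.368473, cosh=2.091920, sinh=1.837425; start (x,ẋ)=(-0.134600, 0.057800) → end (x,ẋ)=(0.081817, 1.163677)
phase 2: p=-0.1897, T=0.289, ωT=0.969335, cosh=1.507763, sinh=1.128428; start (x,ẋ)=(0.081817, 1.163677) → end (x,ẋ)=(0.611181, 2.782201)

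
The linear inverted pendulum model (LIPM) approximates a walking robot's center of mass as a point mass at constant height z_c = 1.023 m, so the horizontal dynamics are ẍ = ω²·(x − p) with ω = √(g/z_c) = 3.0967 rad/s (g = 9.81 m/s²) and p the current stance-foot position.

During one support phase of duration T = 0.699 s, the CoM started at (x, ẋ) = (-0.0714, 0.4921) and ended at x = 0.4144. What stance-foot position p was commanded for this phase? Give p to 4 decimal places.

ωT = 3.0967·0.699 = 2.164593; cosh(ωT) = 4.412928, sinh(ωT) = 4.298131
x(T) = p + (x₀−p)·cosh(ωT) + (ẋ₀/ω)·sinh(ωT) ⇒ p·(1 − cosh) = x(T) − x₀·cosh − (ẋ₀/ω)·sinh
numerator   = 0.4144 − (-0.0714)·4.412928 − (0.4921/3.0967)·4.298131 = 0.046462
denominator = 1 − 4.412928 = -3.412928
p = 0.046462 / -3.412928 = -0.0136

p = -0.0136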